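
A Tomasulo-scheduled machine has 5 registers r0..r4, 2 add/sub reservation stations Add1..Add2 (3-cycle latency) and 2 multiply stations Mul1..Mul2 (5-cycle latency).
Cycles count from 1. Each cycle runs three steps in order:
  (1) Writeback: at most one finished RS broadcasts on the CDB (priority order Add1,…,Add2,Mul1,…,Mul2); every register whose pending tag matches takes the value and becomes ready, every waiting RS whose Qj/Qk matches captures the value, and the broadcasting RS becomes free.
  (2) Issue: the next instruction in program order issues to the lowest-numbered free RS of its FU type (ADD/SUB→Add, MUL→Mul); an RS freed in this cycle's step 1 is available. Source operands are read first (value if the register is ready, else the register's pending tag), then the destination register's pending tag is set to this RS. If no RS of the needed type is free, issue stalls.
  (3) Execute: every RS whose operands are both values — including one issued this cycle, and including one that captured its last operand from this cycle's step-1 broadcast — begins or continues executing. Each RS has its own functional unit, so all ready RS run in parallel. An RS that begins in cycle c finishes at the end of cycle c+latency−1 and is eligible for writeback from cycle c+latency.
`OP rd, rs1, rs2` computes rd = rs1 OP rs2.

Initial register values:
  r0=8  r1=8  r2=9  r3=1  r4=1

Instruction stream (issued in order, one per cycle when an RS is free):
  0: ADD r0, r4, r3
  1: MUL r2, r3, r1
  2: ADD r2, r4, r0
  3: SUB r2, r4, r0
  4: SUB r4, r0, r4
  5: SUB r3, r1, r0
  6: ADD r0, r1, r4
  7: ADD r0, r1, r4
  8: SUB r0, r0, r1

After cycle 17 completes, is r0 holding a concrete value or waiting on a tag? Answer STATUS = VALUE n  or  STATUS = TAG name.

STATUS = VALUE 1

c1: issue ADD r0<-Add1 | r0:Add1,r1:8,r2:9,r3:1,r4:1
c2: issue MUL r2<-Mul1 | r0:Add1,r1:8,r2:Mul1,r3:1,r4:1
c3: issue ADD r2<-Add2 | r0:Add1,r1:8,r2:Add2,r3:1,r4:1
c4: CDB Add1=2; issue SUB r2<-Add1 | r0:2,r1:8,r2:Add1,r3:1,r4:1
c5: stall | r0:2,r1:8,r2:Add1,r3:1,r4:1
c6: stall | r0:2,r1:8,r2:Add1,r3:1,r4:1
c7: CDB Add1=-1; issue SUB r4<-Add1 | r0:2,r1:8,r2:-1,r3:1,r4:Add1
c8: CDB Add2=3; issue SUB r3<-Add2 | r0:2,r1:8,r2:-1,r3:Add2,r4:Add1
c9: CDB Mul1=8; stall | r0:2,r1:8,r2:-1,r3:Add2,r4:Add1
c10: CDB Add1=1; issue ADD r0<-Add1 | r0:Add1,r1:8,r2:-1,r3:Add2,r4:1
c11: CDB Add2=6; issue ADD r0<-Add2 | r0:Add2,r1:8,r2:-1,r3:6,r4:1
c12: stall | r0:Add2,r1:8,r2:-1,r3:6,r4:1
c13: CDB Add1=9; issue SUB r0<-Add1 | r0:Add1,r1:8,r2:-1,r3:6,r4:1
c14: CDB Add2=9 | r0:Add1,r1:8,r2:-1,r3:6,r4:1
c15: - | r0:Add1,r1:8,r2:-1,r3:6,r4:1
c16: - | r0:Add1,r1:8,r2:-1,r3:6,r4:1
c17: CDB Add1=1 | r0:1,r1:8,r2:-1,r3:6,r4:1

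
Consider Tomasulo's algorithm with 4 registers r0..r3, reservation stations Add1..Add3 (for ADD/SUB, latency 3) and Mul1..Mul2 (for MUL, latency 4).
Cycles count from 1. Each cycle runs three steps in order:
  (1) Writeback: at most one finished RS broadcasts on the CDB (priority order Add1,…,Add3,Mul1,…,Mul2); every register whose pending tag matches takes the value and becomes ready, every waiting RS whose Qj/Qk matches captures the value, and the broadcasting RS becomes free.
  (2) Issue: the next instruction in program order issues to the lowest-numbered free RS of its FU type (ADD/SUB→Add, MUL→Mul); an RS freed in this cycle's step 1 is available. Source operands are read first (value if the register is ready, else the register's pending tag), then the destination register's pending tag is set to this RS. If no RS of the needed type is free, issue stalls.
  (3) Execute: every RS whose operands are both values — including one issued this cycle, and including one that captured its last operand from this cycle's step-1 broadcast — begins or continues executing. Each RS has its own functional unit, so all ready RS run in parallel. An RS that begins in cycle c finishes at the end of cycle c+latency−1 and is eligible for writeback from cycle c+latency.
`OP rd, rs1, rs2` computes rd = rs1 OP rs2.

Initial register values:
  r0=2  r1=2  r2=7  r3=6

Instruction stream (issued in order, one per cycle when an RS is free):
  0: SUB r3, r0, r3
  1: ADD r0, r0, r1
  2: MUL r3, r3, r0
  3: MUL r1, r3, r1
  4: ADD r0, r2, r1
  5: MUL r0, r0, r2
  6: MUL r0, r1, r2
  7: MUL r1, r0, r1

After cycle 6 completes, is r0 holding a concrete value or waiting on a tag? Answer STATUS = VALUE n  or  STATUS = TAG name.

STATUS = TAG Add1

c1: issue SUB r3<-Add1 | r0:2,r1:2,r2:7,r3:Add1
c2: issue ADD r0<-Add2 | r0:Add2,r1:2,r2:7,r3:Add1
c3: issue MUL r3<-Mul1 | r0:Add2,r1:2,r2:7,r3:Mul1
c4: CDB Add1=-4; issue MUL r1<-Mul2 | r0:Add2,r1:Mul2,r2:7,r3:Mul1
c5: CDB Add2=4; issue ADD r0<-Add1 | r0:Add1,r1:Mul2,r2:7,r3:Mul1
c6: stall | r0:Add1,r1:Mul2,r2:7,r3:Mul1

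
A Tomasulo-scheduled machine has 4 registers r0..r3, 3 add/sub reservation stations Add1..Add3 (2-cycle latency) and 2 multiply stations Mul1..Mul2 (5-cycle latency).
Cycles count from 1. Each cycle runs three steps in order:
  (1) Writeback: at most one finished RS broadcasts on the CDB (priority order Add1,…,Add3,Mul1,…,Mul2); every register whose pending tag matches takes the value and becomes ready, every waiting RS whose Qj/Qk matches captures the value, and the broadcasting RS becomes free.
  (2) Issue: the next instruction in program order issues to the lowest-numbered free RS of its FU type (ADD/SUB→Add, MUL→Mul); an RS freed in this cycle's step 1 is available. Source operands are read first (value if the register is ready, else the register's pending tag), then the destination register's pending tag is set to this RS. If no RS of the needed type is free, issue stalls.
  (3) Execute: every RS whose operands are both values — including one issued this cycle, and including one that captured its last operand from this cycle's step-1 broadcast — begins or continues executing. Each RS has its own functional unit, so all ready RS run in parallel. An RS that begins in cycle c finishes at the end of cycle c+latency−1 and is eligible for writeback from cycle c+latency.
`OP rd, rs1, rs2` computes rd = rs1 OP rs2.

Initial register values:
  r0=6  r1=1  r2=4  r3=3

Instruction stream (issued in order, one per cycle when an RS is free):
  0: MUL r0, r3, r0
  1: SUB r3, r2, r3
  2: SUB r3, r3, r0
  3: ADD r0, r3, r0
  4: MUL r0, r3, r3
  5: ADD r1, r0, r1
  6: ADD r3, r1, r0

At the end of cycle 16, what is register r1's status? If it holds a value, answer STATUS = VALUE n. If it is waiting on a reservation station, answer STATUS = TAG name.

cycle 1: issue MUL r0<-Mul1 // r0:Mul1,r1:1,r2:4,r3:3
cycle 2: issue SUB r3<-Add1 // r0:Mul1,r1:1,r2:4,r3:Add1
cycle 3: issue SUB r3<-Add2 // r0:Mul1,r1:1,r2:4,r3:Add2
cycle 4: CDB Add1=1; issue ADD r0<-Add1 // r0:Add1,r1:1,r2:4,r3:Add2
cycle 5: issue MUL r0<-Mul2 // r0:Mul2,r1:1,r2:4,r3:Add2
cycle 6: CDB Mul1=18; issue ADD r1<-Add3 // r0:Mul2,r1:Add3,r2:4,r3:Add2
cycle 7: stall // r0:Mul2,r1:Add3,r2:4,r3:Add2
cycle 8: CDB Add2=-17; issue ADD r3<-Add2 // r0:Mul2,r1:Add3,r2:4,r3:Add2
cycle 9: - // r0:Mul2,r1:Add3,r2:4,r3:Add2
cycle 10: CDB Add1=1 // r0:Mul2,r1:Add3,r2:4,r3:Add2
cycle 11: - // r0:Mul2,r1:Add3,r2:4,r3:Add2
cycle 12: - // r0:Mul2,r1:Add3,r2:4,r3:Add2
cycle 13: CDB Mul2=289 // r0:289,r1:Add3,r2:4,r3:Add2
cycle 14: - // r0:289,r1:Add3,r2:4,r3:Add2
cycle 15: CDB Add3=290 // r0:289,r1:290,r2:4,r3:Add2
cycle 16: - // r0:289,r1:290,r2:4,r3:Add2

STATUS = VALUE 290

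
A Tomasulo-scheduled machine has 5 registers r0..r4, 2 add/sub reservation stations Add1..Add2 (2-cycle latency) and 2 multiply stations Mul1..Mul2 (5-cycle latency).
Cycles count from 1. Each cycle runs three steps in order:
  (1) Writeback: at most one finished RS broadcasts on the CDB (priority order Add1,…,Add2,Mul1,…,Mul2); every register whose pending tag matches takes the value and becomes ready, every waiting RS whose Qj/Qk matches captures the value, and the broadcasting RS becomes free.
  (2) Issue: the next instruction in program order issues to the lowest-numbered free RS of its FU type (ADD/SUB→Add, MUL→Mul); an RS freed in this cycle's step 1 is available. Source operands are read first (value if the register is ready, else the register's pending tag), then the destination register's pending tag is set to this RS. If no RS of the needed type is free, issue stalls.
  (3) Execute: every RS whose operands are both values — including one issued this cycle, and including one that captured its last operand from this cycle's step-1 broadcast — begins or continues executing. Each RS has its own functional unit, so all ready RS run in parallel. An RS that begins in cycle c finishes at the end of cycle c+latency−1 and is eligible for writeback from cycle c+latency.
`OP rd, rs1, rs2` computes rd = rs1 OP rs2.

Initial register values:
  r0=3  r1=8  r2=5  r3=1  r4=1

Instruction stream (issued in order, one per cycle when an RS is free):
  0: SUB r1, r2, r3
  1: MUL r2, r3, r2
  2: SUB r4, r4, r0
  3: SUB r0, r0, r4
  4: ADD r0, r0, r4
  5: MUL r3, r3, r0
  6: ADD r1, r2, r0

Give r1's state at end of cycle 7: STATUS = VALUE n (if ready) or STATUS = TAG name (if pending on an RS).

cycle 1: issue SUB r1<-Add1 // r0:3,r1:Add1,r2:5,r3:1,r4:1
cycle 2: issue MUL r2<-Mul1 // r0:3,r1:Add1,r2:Mul1,r3:1,r4:1
cycle 3: CDB Add1=4; issue SUB r4<-Add1 // r0:3,r1:4,r2:Mul1,r3:1,r4:Add1
cycle 4: issue SUB r0<-Add2 // r0:Add2,r1:4,r2:Mul1,r3:1,r4:Add1
cycle 5: CDB Add1=-2; issue ADD r0<-Add1 // r0:Add1,r1:4,r2:Mul1,r3:1,r4:-2
cycle 6: issue MUL r3<-Mul2 // r0:Add1,r1:4,r2:Mul1,r3:Mul2,r4:-2
cycle 7: CDB Add2=5; issue ADD r1<-Add2 // r0:Add1,r1:Add2,r2:Mul1,r3:Mul2,r4:-2

STATUS = TAG Add2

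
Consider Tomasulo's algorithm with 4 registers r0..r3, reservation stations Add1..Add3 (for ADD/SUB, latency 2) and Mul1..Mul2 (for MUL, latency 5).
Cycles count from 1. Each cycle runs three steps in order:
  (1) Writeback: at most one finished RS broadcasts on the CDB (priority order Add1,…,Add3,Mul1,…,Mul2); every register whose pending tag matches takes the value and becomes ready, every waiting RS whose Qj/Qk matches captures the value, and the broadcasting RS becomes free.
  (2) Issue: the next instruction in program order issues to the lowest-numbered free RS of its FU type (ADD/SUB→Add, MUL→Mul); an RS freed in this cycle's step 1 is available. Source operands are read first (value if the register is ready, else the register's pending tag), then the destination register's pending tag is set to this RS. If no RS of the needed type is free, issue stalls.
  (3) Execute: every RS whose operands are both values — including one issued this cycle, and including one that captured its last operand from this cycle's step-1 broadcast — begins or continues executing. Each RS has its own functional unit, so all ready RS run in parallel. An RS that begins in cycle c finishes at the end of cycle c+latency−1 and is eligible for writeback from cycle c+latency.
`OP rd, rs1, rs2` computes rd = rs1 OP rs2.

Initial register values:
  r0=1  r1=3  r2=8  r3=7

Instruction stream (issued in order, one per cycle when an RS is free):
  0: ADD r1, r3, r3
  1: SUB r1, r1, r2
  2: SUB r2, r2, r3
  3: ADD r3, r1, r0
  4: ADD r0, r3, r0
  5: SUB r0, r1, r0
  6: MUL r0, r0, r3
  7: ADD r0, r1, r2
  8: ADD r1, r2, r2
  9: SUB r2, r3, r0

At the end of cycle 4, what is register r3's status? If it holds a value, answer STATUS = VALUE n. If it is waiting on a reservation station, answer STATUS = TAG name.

STATUS = TAG Add3

  c1: issue ADD r1<-Add1  regs: r0:1,r1:Add1,r2:8,r3:7
  c2: issue SUB r1<-Add2  regs: r0:1,r1:Add2,r2:8,r3:7
  c3: CDB Add1=14; issue SUB r2<-Add1  regs: r0:1,r1:Add2,r2:Add1,r3:7
  c4: issue ADD r3<-Add3  regs: r0:1,r1:Add2,r2:Add1,r3:Add3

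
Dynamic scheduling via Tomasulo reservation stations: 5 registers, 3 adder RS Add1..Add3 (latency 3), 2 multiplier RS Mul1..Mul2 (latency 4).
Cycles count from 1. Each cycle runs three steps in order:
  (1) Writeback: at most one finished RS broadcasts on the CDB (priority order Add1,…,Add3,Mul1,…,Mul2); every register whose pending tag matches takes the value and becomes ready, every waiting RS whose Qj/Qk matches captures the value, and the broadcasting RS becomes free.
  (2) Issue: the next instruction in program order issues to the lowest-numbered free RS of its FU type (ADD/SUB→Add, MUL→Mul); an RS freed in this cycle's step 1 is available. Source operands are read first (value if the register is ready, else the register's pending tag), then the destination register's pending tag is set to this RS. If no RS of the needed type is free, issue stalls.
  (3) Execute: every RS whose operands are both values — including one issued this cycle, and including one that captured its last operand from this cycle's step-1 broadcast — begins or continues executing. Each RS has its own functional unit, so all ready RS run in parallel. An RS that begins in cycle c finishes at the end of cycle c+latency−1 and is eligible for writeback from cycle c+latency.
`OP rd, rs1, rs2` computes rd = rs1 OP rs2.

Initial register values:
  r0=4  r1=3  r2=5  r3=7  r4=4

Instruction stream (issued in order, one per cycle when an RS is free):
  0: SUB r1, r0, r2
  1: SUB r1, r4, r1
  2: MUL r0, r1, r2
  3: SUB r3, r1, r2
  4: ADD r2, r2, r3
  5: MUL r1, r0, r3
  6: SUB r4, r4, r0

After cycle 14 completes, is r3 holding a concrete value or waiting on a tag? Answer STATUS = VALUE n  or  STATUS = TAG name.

  c1: issue SUB r1<-Add1  regs: r0:4,r1:Add1,r2:5,r3:7,r4:4
  c2: issue SUB r1<-Add2  regs: r0:4,r1:Add2,r2:5,r3:7,r4:4
  c3: issue MUL r0<-Mul1  regs: r0:Mul1,r1:Add2,r2:5,r3:7,r4:4
  c4: CDB Add1=-1; issue SUB r3<-Add1  regs: r0:Mul1,r1:Add2,r2:5,r3:Add1,r4:4
  c5: issue ADD r2<-Add3  regs: r0:Mul1,r1:Add2,r2:Add3,r3:Add1,r4:4
  c6: issue MUL r1<-Mul2  regs: r0:Mul1,r1:Mul2,r2:Add3,r3:Add1,r4:4
  c7: CDB Add2=5; issue SUB r4<-Add2  regs: r0:Mul1,r1:Mul2,r2:Add3,r3:Add1,r4:Add2
  c8: -  regs: r0:Mul1,r1:Mul2,r2:Add3,r3:Add1,r4:Add2
  c9: -  regs: r0:Mul1,r1:Mul2,r2:Add3,r3:Add1,r4:Add2
  c10: CDB Add1=0  regs: r0:Mul1,r1:Mul2,r2:Add3,r3:0,r4:Add2
  c11: CDB Mul1=25  regs: r0:25,r1:Mul2,r2:Add3,r3:0,r4:Add2
  c12: -  regs: r0:25,r1:Mul2,r2:Add3,r3:0,r4:Add2
  c13: CDB Add3=5  regs: r0:25,r1:Mul2,r2:5,r3:0,r4:Add2
  c14: CDB Add2=-21  regs: r0:25,r1:Mul2,r2:5,r3:0,r4:-21

STATUS = VALUE 0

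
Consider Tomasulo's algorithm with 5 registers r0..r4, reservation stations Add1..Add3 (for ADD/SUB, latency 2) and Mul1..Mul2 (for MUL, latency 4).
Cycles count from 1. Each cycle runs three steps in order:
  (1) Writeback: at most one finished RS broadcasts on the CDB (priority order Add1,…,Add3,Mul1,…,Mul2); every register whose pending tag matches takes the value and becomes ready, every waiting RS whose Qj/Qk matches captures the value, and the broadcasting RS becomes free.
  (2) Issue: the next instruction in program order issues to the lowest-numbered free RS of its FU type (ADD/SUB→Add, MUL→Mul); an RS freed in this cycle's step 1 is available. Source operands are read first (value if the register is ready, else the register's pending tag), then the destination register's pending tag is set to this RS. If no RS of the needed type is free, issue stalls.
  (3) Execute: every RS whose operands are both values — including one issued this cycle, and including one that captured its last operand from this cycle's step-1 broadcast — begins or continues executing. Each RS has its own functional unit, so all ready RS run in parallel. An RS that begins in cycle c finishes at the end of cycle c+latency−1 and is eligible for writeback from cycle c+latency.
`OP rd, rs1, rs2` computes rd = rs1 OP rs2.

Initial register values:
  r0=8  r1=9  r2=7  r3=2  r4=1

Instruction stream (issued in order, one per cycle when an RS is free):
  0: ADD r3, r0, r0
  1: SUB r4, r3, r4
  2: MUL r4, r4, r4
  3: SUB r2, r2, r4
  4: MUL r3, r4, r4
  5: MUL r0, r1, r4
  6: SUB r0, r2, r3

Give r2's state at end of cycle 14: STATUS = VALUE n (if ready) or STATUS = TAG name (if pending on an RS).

  c1: issue ADD r3<-Add1  regs: r0:8,r1:9,r2:7,r3:Add1,r4:1
  c2: issue SUB r4<-Add2  regs: r0:8,r1:9,r2:7,r3:Add1,r4:Add2
  c3: CDB Add1=16; issue MUL r4<-Mul1  regs: r0:8,r1:9,r2:7,r3:16,r4:Mul1
  c4: issue SUB r2<-Add1  regs: r0:8,r1:9,r2:Add1,r3:16,r4:Mul1
  c5: CDB Add2=15; issue MUL r3<-Mul2  regs: r0:8,r1:9,r2:Add1,r3:Mul2,r4:Mul1
  c6: stall  regs: r0:8,r1:9,r2:Add1,r3:Mul2,r4:Mul1
  c7: stall  regs: r0:8,r1:9,r2:Add1,r3:Mul2,r4:Mul1
  c8: stall  regs: r0:8,r1:9,r2:Add1,r3:Mul2,r4:Mul1
  c9: CDB Mul1=225; issue MUL r0<-Mul1  regs: r0:Mul1,r1:9,r2:Add1,r3:Mul2,r4:225
  c10: issue SUB r0<-Add2  regs: r0:Add2,r1:9,r2:Add1,r3:Mul2,r4:225
  c11: CDB Add1=-218  regs: r0:Add2,r1:9,r2:-218,r3:Mul2,r4:225
  c12: -  regs: r0:Add2,r1:9,r2:-218,r3:Mul2,r4:225
  c13: CDB Mul1=2025  regs: r0:Add2,r1:9,r2:-218,r3:Mul2,r4:225
  c14: CDB Mul2=50625  regs: r0:Add2,r1:9,r2:-218,r3:50625,r4:225

STATUS = VALUE -218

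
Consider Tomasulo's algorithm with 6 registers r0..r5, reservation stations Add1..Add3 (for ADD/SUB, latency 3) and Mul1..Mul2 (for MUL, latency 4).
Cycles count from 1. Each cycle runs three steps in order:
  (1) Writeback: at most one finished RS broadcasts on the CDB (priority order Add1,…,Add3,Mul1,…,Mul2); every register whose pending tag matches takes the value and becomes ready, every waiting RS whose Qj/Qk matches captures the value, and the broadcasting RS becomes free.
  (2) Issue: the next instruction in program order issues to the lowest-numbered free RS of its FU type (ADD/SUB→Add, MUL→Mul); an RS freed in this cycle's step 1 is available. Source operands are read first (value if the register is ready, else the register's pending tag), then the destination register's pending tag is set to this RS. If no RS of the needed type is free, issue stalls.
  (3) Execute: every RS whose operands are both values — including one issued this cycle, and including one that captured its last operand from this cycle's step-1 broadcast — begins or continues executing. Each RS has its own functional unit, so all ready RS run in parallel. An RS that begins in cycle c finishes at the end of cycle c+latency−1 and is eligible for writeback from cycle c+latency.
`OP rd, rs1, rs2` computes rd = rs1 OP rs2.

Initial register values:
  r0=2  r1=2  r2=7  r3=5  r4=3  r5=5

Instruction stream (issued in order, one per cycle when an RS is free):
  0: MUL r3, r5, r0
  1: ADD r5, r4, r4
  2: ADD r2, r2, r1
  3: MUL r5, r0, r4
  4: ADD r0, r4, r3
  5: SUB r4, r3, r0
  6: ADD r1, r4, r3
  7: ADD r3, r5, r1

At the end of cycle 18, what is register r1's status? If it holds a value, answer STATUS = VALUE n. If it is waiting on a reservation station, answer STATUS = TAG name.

c1: issue MUL r3<-Mul1 | r0:2,r1:2,r2:7,r3:Mul1,r4:3,r5:5
c2: issue ADD r5<-Add1 | r0:2,r1:2,r2:7,r3:Mul1,r4:3,r5:Add1
c3: issue ADD r2<-Add2 | r0:2,r1:2,r2:Add2,r3:Mul1,r4:3,r5:Add1
c4: issue MUL r5<-Mul2 | r0:2,r1:2,r2:Add2,r3:Mul1,r4:3,r5:Mul2
c5: CDB Add1=6; issue ADD r0<-Add1 | r0:Add1,r1:2,r2:Add2,r3:Mul1,r4:3,r5:Mul2
c6: CDB Add2=9; issue SUB r4<-Add2 | r0:Add1,r1:2,r2:9,r3:Mul1,r4:Add2,r5:Mul2
c7: CDB Mul1=10; issue ADD r1<-Add3 | r0:Add1,r1:Add3,r2:9,r3:10,r4:Add2,r5:Mul2
c8: CDB Mul2=6; stall | r0:Add1,r1:Add3,r2:9,r3:10,r4:Add2,r5:6
c9: stall | r0:Add1,r1:Add3,r2:9,r3:10,r4:Add2,r5:6
c10: CDB Add1=13; issue ADD r3<-Add1 | r0:13,r1:Add3,r2:9,r3:Add1,r4:Add2,r5:6
c11: - | r0:13,r1:Add3,r2:9,r3:Add1,r4:Add2,r5:6
c12: - | r0:13,r1:Add3,r2:9,r3:Add1,r4:Add2,r5:6
c13: CDB Add2=-3 | r0:13,r1:Add3,r2:9,r3:Add1,r4:-3,r5:6
c14: - | r0:13,r1:Add3,r2:9,r3:Add1,r4:-3,r5:6
c15: - | r0:13,r1:Add3,r2:9,r3:Add1,r4:-3,r5:6
c16: CDB Add3=7 | r0:13,r1:7,r2:9,r3:Add1,r4:-3,r5:6
c17: - | r0:13,r1:7,r2:9,r3:Add1,r4:-3,r5:6
c18: - | r0:13,r1:7,r2:9,r3:Add1,r4:-3,r5:6

STATUS = VALUE 7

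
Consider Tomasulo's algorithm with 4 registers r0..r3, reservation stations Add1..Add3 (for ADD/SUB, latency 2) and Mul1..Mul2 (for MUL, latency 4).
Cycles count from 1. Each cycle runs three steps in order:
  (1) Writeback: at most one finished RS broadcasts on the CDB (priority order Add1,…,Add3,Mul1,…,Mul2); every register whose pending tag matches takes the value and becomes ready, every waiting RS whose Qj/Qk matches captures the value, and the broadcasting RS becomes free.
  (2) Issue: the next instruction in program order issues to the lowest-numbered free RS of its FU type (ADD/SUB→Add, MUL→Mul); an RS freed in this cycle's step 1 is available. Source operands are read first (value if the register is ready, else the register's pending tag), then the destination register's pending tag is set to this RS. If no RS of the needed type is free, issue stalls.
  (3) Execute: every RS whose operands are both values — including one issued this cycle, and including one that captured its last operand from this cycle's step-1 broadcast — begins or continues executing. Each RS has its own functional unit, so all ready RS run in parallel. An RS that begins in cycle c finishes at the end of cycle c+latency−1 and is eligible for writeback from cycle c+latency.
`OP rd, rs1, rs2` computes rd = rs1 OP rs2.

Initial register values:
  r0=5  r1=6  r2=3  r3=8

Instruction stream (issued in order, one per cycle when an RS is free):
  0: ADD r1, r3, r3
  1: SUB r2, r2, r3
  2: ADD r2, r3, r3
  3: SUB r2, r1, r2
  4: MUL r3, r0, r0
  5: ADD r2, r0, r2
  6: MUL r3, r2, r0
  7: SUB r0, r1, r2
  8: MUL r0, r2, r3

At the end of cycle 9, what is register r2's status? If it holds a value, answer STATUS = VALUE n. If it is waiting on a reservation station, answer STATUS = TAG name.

STATUS = VALUE 5

c1: issue ADD r1<-Add1 | r0:5,r1:Add1,r2:3,r3:8
c2: issue SUB r2<-Add2 | r0:5,r1:Add1,r2:Add2,r3:8
c3: CDB Add1=16; issue ADD r2<-Add1 | r0:5,r1:16,r2:Add1,r3:8
c4: CDB Add2=-5; issue SUB r2<-Add2 | r0:5,r1:16,r2:Add2,r3:8
c5: CDB Add1=16; issue MUL r3<-Mul1 | r0:5,r1:16,r2:Add2,r3:Mul1
c6: issue ADD r2<-Add1 | r0:5,r1:16,r2:Add1,r3:Mul1
c7: CDB Add2=0; issue MUL r3<-Mul2 | r0:5,r1:16,r2:Add1,r3:Mul2
c8: issue SUB r0<-Add2 | r0:Add2,r1:16,r2:Add1,r3:Mul2
c9: CDB Add1=5; stall | r0:Add2,r1:16,r2:5,r3:Mul2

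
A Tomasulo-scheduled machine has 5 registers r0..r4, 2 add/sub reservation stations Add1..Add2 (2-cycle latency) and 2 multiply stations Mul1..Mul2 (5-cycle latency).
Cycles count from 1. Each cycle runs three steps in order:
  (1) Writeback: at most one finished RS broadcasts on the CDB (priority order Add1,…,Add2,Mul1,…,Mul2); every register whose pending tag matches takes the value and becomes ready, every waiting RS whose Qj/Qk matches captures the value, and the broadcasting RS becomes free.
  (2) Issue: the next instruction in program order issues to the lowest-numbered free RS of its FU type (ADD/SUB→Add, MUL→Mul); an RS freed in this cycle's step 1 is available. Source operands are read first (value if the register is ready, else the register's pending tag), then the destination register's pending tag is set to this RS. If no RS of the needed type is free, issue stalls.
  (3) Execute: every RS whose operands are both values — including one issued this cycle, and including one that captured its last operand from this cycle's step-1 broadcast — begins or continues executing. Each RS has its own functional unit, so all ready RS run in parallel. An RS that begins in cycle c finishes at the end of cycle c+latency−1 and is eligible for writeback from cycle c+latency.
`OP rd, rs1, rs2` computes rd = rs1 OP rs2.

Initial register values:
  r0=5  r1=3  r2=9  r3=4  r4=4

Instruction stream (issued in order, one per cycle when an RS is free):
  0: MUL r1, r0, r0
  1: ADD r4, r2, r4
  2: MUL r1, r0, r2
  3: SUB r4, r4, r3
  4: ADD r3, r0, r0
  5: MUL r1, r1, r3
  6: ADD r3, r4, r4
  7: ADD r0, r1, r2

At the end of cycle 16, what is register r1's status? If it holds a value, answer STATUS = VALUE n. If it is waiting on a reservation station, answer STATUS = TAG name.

cycle 1: issue MUL r1<-Mul1 // r0:5,r1:Mul1,r2:9,r3:4,r4:4
cycle 2: issue ADD r4<-Add1 // r0:5,r1:Mul1,r2:9,r3:4,r4:Add1
cycle 3: issue MUL r1<-Mul2 // r0:5,r1:Mul2,r2:9,r3:4,r4:Add1
cycle 4: CDB Add1=13; issue SUB r4<-Add1 // r0:5,r1:Mul2,r2:9,r3:4,r4:Add1
cycle 5: issue ADD r3<-Add2 // r0:5,r1:Mul2,r2:9,r3:Add2,r4:Add1
cycle 6: CDB Add1=9; stall // r0:5,r1:Mul2,r2:9,r3:Add2,r4:9
cycle 7: CDB Add2=10; stall // r0:5,r1:Mul2,r2:9,r3:10,r4:9
cycle 8: CDB Mul1=25; issue MUL r1<-Mul1 // r0:5,r1:Mul1,r2:9,r3:10,r4:9
cycle 9: CDB Mul2=45; issue ADD r3<-Add1 // r0:5,r1:Mul1,r2:9,r3:Add1,r4:9
cycle 10: issue ADD r0<-Add2 // r0:Add2,r1:Mul1,r2:9,r3:Add1,r4:9
cycle 11: CDB Add1=18 // r0:Add2,r1:Mul1,r2:9,r3:18,r4:9
cycle 12: - // r0:Add2,r1:Mul1,r2:9,r3:18,r4:9
cycle 13: - // r0:Add2,r1:Mul1,r2:9,r3:18,r4:9
cycle 14: CDB Mul1=450 // r0:Add2,r1:450,r2:9,r3:18,r4:9
cycle 15: - // r0:Add2,r1:450,r2:9,r3:18,r4:9
cycle 16: CDB Add2=459 // r0:459,r1:450,r2:9,r3:18,r4:9

STATUS = VALUE 450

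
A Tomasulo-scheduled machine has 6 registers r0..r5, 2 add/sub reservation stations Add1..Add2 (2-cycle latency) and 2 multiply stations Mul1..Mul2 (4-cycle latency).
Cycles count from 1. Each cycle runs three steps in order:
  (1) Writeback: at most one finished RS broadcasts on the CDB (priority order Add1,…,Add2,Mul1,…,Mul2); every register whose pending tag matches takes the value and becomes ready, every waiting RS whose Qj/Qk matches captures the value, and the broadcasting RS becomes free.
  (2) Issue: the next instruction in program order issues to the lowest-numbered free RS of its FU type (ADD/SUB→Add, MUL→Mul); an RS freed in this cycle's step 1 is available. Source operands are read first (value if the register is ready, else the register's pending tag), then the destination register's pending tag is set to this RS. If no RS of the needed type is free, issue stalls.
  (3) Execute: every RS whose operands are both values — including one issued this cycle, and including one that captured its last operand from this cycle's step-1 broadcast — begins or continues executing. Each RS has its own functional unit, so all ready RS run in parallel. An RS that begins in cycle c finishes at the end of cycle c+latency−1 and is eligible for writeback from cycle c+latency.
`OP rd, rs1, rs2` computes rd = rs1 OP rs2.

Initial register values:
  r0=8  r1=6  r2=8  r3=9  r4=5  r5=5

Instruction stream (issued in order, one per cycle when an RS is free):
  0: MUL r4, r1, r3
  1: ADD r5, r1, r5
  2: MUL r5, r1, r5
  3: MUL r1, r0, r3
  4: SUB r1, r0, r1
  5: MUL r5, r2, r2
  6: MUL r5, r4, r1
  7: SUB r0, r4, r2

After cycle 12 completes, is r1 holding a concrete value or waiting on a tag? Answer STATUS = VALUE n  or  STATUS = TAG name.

  c1: issue MUL r4<-Mul1  regs: r0:8,r1:6,r2:8,r3:9,r4:Mul1,r5:5
  c2: issue ADD r5<-Add1  regs: r0:8,r1:6,r2:8,r3:9,r4:Mul1,r5:Add1
  c3: issue MUL r5<-Mul2  regs: r0:8,r1:6,r2:8,r3:9,r4:Mul1,r5:Mul2
  c4: CDB Add1=11; stall  regs: r0:8,r1:6,r2:8,r3:9,r4:Mul1,r5:Mul2
  c5: CDB Mul1=54; issue MUL r1<-Mul1  regs: r0:8,r1:Mul1,r2:8,r3:9,r4:54,r5:Mul2
  c6: issue SUB r1<-Add1  regs: r0:8,r1:Add1,r2:8,r3:9,r4:54,r5:Mul2
  c7: stall  regs: r0:8,r1:Add1,r2:8,r3:9,r4:54,r5:Mul2
  c8: CDB Mul2=66; issue MUL r5<-Mul2  regs: r0:8,r1:Add1,r2:8,r3:9,r4:54,r5:Mul2
  c9: CDB Mul1=72; issue MUL r5<-Mul1  regs: r0:8,r1:Add1,r2:8,r3:9,r4:54,r5:Mul1
  c10: issue SUB r0<-Add2  regs: r0:Add2,r1:Add1,r2:8,r3:9,r4:54,r5:Mul1
  c11: CDB Add1=-64  regs: r0:Add2,r1:-64,r2:8,r3:9,r4:54,r5:Mul1
  c12: CDB Add2=46  regs: r0:46,r1:-64,r2:8,r3:9,r4:54,r5:Mul1

STATUS = VALUE -64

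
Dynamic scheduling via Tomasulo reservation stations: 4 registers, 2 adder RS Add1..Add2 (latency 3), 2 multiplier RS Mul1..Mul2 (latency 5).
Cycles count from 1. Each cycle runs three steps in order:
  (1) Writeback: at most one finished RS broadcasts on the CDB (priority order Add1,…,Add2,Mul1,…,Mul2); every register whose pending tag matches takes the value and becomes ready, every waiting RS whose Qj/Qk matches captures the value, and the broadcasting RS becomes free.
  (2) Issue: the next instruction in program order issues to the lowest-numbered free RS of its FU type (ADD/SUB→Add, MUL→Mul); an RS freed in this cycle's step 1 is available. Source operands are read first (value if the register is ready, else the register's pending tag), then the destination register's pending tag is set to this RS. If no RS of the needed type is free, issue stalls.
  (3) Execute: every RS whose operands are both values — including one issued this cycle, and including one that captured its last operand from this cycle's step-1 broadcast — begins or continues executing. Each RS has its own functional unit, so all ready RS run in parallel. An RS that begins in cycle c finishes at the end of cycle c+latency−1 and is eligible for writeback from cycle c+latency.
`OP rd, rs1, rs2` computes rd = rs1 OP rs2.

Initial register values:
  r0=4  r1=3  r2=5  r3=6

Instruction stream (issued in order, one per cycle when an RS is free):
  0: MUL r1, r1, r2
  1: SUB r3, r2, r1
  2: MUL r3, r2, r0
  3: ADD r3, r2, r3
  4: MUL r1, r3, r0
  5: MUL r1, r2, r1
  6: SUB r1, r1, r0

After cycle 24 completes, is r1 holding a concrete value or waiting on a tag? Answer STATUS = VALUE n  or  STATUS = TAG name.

  c1: issue MUL r1<-Mul1  regs: r0:4,r1:Mul1,r2:5,r3:6
  c2: issue SUB r3<-Add1  regs: r0:4,r1:Mul1,r2:5,r3:Add1
  c3: issue MUL r3<-Mul2  regs: r0:4,r1:Mul1,r2:5,r3:Mul2
  c4: issue ADD r3<-Add2  regs: r0:4,r1:Mul1,r2:5,r3:Add2
  c5: stall  regs: r0:4,r1:Mul1,r2:5,r3:Add2
  c6: CDB Mul1=15; issue MUL r1<-Mul1  regs: r0:4,r1:Mul1,r2:5,r3:Add2
  c7: stall  regs: r0:4,r1:Mul1,r2:5,r3:Add2
  c8: CDB Mul2=20; issue MUL r1<-Mul2  regs: r0:4,r1:Mul2,r2:5,r3:Add2
  c9: CDB Add1=-10; issue SUB r1<-Add1  regs: r0:4,r1:Add1,r2:5,r3:Add2
  c10: -  regs: r0:4,r1:Add1,r2:5,r3:Add2
  c11: CDB Add2=25  regs: r0:4,r1:Add1,r2:5,r3:25
  c12: -  regs: r0:4,r1:Add1,r2:5,r3:25
  c13: -  regs: r0:4,r1:Add1,r2:5,r3:25
  c14: -  regs: r0:4,r1:Add1,r2:5,r3:25
  c15: -  regs: r0:4,r1:Add1,r2:5,r3:25
  c16: CDB Mul1=100  regs: r0:4,r1:Add1,r2:5,r3:25
  c17: -  regs: r0:4,r1:Add1,r2:5,r3:25
  c18: -  regs: r0:4,r1:Add1,r2:5,r3:25
  c19: -  regs: r0:4,r1:Add1,r2:5,r3:25
  c20: -  regs: r0:4,r1:Add1,r2:5,r3:25
  c21: CDB Mul2=500  regs: r0:4,r1:Add1,r2:5,r3:25
  c22: -  regs: r0:4,r1:Add1,r2:5,r3:25
  c23: -  regs: r0:4,r1:Add1,r2:5,r3:25
  c24: CDB Add1=496  regs: r0:4,r1:496,r2:5,r3:25

STATUS = VALUE 496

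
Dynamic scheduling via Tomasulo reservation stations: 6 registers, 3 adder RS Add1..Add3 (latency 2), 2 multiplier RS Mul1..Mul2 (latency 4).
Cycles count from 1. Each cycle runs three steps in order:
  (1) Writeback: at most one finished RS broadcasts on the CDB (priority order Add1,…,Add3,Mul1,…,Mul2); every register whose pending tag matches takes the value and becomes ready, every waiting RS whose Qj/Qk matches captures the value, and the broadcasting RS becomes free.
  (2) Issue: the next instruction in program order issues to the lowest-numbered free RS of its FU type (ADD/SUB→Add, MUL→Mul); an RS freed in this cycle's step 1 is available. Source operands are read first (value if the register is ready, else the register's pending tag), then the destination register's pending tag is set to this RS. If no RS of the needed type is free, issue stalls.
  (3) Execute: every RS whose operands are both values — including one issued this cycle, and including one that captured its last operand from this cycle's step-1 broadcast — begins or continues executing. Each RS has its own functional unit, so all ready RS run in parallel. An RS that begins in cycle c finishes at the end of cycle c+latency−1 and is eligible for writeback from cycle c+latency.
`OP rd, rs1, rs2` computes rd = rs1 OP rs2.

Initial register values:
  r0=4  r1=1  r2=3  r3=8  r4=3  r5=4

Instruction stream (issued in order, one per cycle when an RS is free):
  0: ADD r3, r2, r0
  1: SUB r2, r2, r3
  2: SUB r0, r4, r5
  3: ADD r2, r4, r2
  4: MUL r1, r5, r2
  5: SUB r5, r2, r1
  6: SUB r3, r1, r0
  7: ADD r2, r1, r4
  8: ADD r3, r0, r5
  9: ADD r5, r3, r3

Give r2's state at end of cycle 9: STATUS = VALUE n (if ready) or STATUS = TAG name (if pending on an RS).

  c1: issue ADD r3<-Add1  regs: r0:4,r1:1,r2:3,r3:Add1,r4:3,r5:4
  c2: issue SUB r2<-Add2  regs: r0:4,r1:1,r2:Add2,r3:Add1,r4:3,r5:4
  c3: CDB Add1=7; issue SUB r0<-Add1  regs: r0:Add1,r1:1,r2:Add2,r3:7,r4:3,r5:4
  c4: issue ADD r2<-Add3  regs: r0:Add1,r1:1,r2:Add3,r3:7,r4:3,r5:4
  c5: CDB Add1=-1; issue MUL r1<-Mul1  regs: r0:-1,r1:Mul1,r2:Add3,r3:7,r4:3,r5:4
  c6: CDB Add2=-4; issue SUB r5<-Add1  regs: r0:-1,r1:Mul1,r2:Add3,r3:7,r4:3,r5:Add1
  c7: issue SUB r3<-Add2  regs: r0:-1,r1:Mul1,r2:Add3,r3:Add2,r4:3,r5:Add1
  c8: CDB Add3=-1; issue ADD r2<-Add3  regs: r0:-1,r1:Mul1,r2:Add3,r3:Add2,r4:3,r5:Add1
  c9: stall  regs: r0:-1,r1:Mul1,r2:Add3,r3:Add2,r4:3,r5:Add1

STATUS = TAG Add3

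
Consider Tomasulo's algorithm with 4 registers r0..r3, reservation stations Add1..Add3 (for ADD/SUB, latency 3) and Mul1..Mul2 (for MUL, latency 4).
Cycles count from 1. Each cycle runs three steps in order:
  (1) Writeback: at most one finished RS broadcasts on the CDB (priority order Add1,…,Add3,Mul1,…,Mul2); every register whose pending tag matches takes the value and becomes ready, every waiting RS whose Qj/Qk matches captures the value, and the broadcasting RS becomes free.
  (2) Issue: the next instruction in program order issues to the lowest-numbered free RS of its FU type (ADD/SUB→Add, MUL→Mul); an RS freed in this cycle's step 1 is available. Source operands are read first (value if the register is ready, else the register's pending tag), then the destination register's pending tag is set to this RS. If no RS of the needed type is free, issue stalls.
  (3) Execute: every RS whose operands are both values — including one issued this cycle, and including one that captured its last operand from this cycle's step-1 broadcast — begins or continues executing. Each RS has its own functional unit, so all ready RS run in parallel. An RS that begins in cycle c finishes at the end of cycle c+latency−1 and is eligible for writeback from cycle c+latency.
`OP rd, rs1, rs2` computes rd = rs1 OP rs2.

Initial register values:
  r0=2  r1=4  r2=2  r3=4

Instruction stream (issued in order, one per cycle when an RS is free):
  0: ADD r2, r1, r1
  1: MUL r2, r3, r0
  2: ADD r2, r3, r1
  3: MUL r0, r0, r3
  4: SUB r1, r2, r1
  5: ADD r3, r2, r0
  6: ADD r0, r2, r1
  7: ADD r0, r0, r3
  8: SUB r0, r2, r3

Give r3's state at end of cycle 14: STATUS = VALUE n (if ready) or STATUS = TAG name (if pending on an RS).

STATUS = VALUE 16

cycle 1: issue ADD r2<-Add1 // r0:2,r1:4,r2:Add1,r3:4
cycle 2: issue MUL r2<-Mul1 // r0:2,r1:4,r2:Mul1,r3:4
cycle 3: issue ADD r2<-Add2 // r0:2,r1:4,r2:Add2,r3:4
cycle 4: CDB Add1=8; issue MUL r0<-Mul2 // r0:Mul2,r1:4,r2:Add2,r3:4
cycle 5: issue SUB r1<-Add1 // r0:Mul2,r1:Add1,r2:Add2,r3:4
cycle 6: CDB Add2=8; issue ADD r3<-Add2 // r0:Mul2,r1:Add1,r2:8,r3:Add2
cycle 7: CDB Mul1=8; issue ADD r0<-Add3 // r0:Add3,r1:Add1,r2:8,r3:Add2
cycle 8: CDB Mul2=8; stall // r0:Add3,r1:Add1,r2:8,r3:Add2
cycle 9: CDB Add1=4; issue ADD r0<-Add1 // r0:Add1,r1:4,r2:8,r3:Add2
cycle 10: stall // r0:Add1,r1:4,r2:8,r3:Add2
cycle 11: CDB Add2=16; issue SUB r0<-Add2 // r0:Add2,r1:4,r2:8,r3:16
cycle 12: CDB Add3=12 // r0:Add2,r1:4,r2:8,r3:16
cycle 13: - // r0:Add2,r1:4,r2:8,r3:16
cycle 14: CDB Add2=-8 // r0:-8,r1:4,r2:8,r3:16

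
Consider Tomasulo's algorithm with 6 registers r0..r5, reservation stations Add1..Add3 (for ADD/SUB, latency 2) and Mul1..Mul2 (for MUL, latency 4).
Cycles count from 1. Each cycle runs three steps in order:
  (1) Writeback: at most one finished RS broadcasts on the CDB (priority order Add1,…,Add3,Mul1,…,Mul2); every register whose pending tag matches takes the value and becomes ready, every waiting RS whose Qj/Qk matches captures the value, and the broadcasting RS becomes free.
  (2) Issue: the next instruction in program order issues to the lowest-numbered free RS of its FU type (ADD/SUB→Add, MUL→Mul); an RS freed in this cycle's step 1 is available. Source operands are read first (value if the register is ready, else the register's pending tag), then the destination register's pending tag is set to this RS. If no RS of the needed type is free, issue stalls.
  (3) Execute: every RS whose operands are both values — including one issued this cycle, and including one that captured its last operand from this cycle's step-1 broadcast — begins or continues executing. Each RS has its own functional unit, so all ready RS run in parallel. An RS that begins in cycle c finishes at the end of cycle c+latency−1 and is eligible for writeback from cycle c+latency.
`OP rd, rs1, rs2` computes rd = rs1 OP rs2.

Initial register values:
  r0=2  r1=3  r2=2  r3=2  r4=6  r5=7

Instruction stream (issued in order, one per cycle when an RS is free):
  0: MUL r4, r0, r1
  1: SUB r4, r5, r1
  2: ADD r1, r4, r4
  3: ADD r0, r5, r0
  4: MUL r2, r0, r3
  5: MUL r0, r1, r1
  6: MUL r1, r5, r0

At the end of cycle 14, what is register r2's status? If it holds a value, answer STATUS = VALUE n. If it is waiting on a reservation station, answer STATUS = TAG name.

  c1: issue MUL r4<-Mul1  regs: r0:2,r1:3,r2:2,r3:2,r4:Mul1,r5:7
  c2: issue SUB r4<-Add1  regs: r0:2,r1:3,r2:2,r3:2,r4:Add1,r5:7
  c3: issue ADD r1<-Add2  regs: r0:2,r1:Add2,r2:2,r3:2,r4:Add1,r5:7
  c4: CDB Add1=4; issue ADD r0<-Add1  regs: r0:Add1,r1:Add2,r2:2,r3:2,r4:4,r5:7
  c5: CDB Mul1=6; issue MUL r2<-Mul1  regs: r0:Add1,r1:Add2,r2:Mul1,r3:2,r4:4,r5:7
  c6: CDB Add1=9; issue MUL r0<-Mul2  regs: r0:Mul2,r1:Add2,r2:Mul1,r3:2,r4:4,r5:7
  c7: CDB Add2=8; stall  regs: r0:Mul2,r1:8,r2:Mul1,r3:2,r4:4,r5:7
  c8: stall  regs: r0:Mul2,r1:8,r2:Mul1,r3:2,r4:4,r5:7
  c9: stall  regs: r0:Mul2,r1:8,r2:Mul1,r3:2,r4:4,r5:7
  c10: CDB Mul1=18; issue MUL r1<-Mul1  regs: r0:Mul2,r1:Mul1,r2:18,r3:2,r4:4,r5:7
  c11: CDB Mul2=64  regs: r0:64,r1:Mul1,r2:18,r3:2,r4:4,r5:7
  c12: -  regs: r0:64,r1:Mul1,r2:18,r3:2,r4:4,r5:7
  c13: -  regs: r0:64,r1:Mul1,r2:18,r3:2,r4:4,r5:7
  c14: -  regs: r0:64,r1:Mul1,r2:18,r3:2,r4:4,r5:7

STATUS = VALUE 18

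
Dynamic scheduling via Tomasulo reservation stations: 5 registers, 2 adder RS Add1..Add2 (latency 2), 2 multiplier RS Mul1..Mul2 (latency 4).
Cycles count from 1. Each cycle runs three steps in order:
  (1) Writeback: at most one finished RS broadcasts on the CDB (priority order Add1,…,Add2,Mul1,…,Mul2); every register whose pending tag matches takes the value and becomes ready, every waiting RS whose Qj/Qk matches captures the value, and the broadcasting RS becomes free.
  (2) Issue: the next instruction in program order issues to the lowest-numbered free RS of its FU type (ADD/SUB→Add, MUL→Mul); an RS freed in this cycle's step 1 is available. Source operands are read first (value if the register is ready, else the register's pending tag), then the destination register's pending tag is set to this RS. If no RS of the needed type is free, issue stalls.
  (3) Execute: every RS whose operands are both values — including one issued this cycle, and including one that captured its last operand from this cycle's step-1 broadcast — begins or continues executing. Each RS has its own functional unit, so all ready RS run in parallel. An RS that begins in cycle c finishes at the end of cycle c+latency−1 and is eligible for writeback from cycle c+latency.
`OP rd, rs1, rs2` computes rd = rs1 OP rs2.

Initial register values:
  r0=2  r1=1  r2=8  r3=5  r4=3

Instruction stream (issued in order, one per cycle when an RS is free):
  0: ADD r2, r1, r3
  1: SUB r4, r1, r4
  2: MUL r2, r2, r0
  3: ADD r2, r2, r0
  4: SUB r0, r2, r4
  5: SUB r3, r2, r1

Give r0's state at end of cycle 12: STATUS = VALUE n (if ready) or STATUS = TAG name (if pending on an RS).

c1: issue ADD r2<-Add1 | r0:2,r1:1,r2:Add1,r3:5,r4:3
c2: issue SUB r4<-Add2 | r0:2,r1:1,r2:Add1,r3:5,r4:Add2
c3: CDB Add1=6; issue MUL r2<-Mul1 | r0:2,r1:1,r2:Mul1,r3:5,r4:Add2
c4: CDB Add2=-2; issue ADD r2<-Add1 | r0:2,r1:1,r2:Add1,r3:5,r4:-2
c5: issue SUB r0<-Add2 | r0:Add2,r1:1,r2:Add1,r3:5,r4:-2
c6: stall | r0:Add2,r1:1,r2:Add1,r3:5,r4:-2
c7: CDB Mul1=12; stall | r0:Add2,r1:1,r2:Add1,r3:5,r4:-2
c8: stall | r0:Add2,r1:1,r2:Add1,r3:5,r4:-2
c9: CDB Add1=14; issue SUB r3<-Add1 | r0:Add2,r1:1,r2:14,r3:Add1,r4:-2
c10: - | r0:Add2,r1:1,r2:14,r3:Add1,r4:-2
c11: CDB Add1=13 | r0:Add2,r1:1,r2:14,r3:13,r4:-2
c12: CDB Add2=16 | r0:16,r1:1,r2:14,r3:13,r4:-2

STATUS = VALUE 16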